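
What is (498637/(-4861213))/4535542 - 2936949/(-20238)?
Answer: 5396211989673344304/37184349562770179 ≈ 145.12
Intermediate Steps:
(498637/(-4861213))/4535542 - 2936949/(-20238) = (498637*(-1/4861213))*(1/4535542) - 2936949*(-1/20238) = -498637/4861213*1/4535542 + 978983/6746 = -498637/22048235732446 + 978983/6746 = 5396211989673344304/37184349562770179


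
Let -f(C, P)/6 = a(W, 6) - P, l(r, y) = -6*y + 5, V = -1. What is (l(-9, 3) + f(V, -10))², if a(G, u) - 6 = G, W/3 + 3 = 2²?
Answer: 16129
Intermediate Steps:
W = 3 (W = -9 + 3*2² = -9 + 3*4 = -9 + 12 = 3)
l(r, y) = 5 - 6*y
a(G, u) = 6 + G
f(C, P) = -54 + 6*P (f(C, P) = -6*((6 + 3) - P) = -6*(9 - P) = -54 + 6*P)
(l(-9, 3) + f(V, -10))² = ((5 - 6*3) + (-54 + 6*(-10)))² = ((5 - 18) + (-54 - 60))² = (-13 - 114)² = (-127)² = 16129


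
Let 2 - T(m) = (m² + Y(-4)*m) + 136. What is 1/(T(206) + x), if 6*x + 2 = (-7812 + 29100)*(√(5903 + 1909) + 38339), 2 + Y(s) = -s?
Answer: 174836301/23774776344356647 - 191592*√217/166423434410496529 ≈ 7.3369e-9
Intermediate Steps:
Y(s) = -2 - s
T(m) = -134 - m² - 2*m (T(m) = 2 - ((m² + (-2 - 1*(-4))*m) + 136) = 2 - ((m² + (-2 + 4)*m) + 136) = 2 - ((m² + 2*m) + 136) = 2 - (136 + m² + 2*m) = 2 + (-136 - m² - 2*m) = -134 - m² - 2*m)
x = 408080315/3 + 21288*√217 (x = -⅓ + ((-7812 + 29100)*(√(5903 + 1909) + 38339))/6 = -⅓ + (21288*(√7812 + 38339))/6 = -⅓ + (21288*(6*√217 + 38339))/6 = -⅓ + (21288*(38339 + 6*√217))/6 = -⅓ + (816160632 + 127728*√217)/6 = -⅓ + (136026772 + 21288*√217) = 408080315/3 + 21288*√217 ≈ 1.3634e+8)
1/(T(206) + x) = 1/((-134 - 1*206² - 2*206) + (408080315/3 + 21288*√217)) = 1/((-134 - 1*42436 - 412) + (408080315/3 + 21288*√217)) = 1/((-134 - 42436 - 412) + (408080315/3 + 21288*√217)) = 1/(-42982 + (408080315/3 + 21288*√217)) = 1/(407951369/3 + 21288*√217)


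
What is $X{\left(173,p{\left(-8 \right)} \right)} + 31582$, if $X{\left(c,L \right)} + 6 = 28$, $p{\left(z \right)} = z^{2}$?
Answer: $31604$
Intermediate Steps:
$X{\left(c,L \right)} = 22$ ($X{\left(c,L \right)} = -6 + 28 = 22$)
$X{\left(173,p{\left(-8 \right)} \right)} + 31582 = 22 + 31582 = 31604$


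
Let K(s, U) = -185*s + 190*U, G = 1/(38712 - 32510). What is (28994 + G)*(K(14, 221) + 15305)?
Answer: 1405299466035/886 ≈ 1.5861e+9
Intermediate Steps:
G = 1/6202 ≈ 0.00016124
(28994 + G)*(K(14, 221) + 15305) = (28994 + 1/6202)*((-185*14 + 190*221) + 15305) = 179820789*((-2590 + 41990) + 15305)/6202 = 179820789*(39400 + 15305)/6202 = (179820789/6202)*54705 = 1405299466035/886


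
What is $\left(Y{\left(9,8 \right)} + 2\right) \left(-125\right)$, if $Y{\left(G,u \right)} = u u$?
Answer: $-8250$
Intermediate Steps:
$Y{\left(G,u \right)} = u^{2}$
$\left(Y{\left(9,8 \right)} + 2\right) \left(-125\right) = \left(8^{2} + 2\right) \left(-125\right) = \left(64 + 2\right) \left(-125\right) = 66 \left(-125\right) = -8250$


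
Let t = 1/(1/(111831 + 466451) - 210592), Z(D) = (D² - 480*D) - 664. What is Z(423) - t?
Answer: -3017138221334543/121781562943 ≈ -24775.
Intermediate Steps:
Z(D) = -664 + D² - 480*D
t = -578282/121781562943 (t = 1/(1/578282 - 210592) = 1/(-121781562943/578282) = -578282/121781562943 ≈ -4.7485e-6)
Z(423) - t = (-664 + 423² - 480*423) - 1*(-578282/121781562943) = (-664 + 178929 - 203040) + 578282/121781562943 = -24775 + 578282/121781562943 = -3017138221334543/121781562943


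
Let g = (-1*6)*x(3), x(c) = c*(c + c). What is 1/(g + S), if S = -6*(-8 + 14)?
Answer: -1/144 ≈ -0.0069444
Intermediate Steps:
x(c) = 2*c**2 (x(c) = c*(2*c) = 2*c**2)
S = -36 (S = -6*6 = -36)
g = -108 (g = (-1*6)*(2*3**2) = -12*9 = -6*18 = -108)
1/(g + S) = 1/(-108 - 36) = 1/(-144) = -1/144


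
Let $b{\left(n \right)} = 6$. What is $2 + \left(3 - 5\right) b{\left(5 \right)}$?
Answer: $-10$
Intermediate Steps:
$2 + \left(3 - 5\right) b{\left(5 \right)} = 2 + \left(3 - 5\right) 6 = 2 - 12 = -10$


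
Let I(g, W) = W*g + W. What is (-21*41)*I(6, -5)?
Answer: 30135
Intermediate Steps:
I(g, W) = W + W*g
(-21*41)*I(6, -5) = (-21*41)*(-5*(1 + 6)) = -(-4305)*7 = -861*(-35) = 30135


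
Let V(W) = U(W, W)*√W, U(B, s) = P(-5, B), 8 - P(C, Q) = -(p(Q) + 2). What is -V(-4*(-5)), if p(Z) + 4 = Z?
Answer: -52*√5 ≈ -116.28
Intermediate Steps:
p(Z) = -4 + Z
P(C, Q) = 6 + Q (P(C, Q) = 8 - (-1)*((-4 + Q) + 2) = 8 - (-1)*(-2 + Q) = 8 - (2 - Q) = 8 + (-2 + Q) = 6 + Q)
U(B, s) = 6 + B
V(W) = √W*(6 + W) (V(W) = (6 + W)*√W = √W*(6 + W))
-V(-4*(-5)) = -√(-4*(-5))*(6 - 4*(-5)) = -√20*(6 + 20) = -2*√5*26 = -52*√5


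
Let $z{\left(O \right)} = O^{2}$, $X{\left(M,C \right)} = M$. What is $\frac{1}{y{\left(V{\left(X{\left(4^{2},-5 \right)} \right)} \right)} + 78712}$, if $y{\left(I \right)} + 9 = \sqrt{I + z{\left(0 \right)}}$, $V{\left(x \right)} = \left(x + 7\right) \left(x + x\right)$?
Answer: $\frac{78703}{6194161473} - \frac{4 \sqrt{46}}{6194161473} \approx 1.2702 \cdot 10^{-5}$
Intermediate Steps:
$V{\left(x \right)} = 2 x \left(7 + x\right)$ ($V{\left(x \right)} = \left(7 + x\right) 2 x = 2 x \left(7 + x\right)$)
$y{\left(I \right)} = -9 + \sqrt{I}$ ($y{\left(I \right)} = -9 + \sqrt{I + 0^{2}} = -9 + \sqrt{I + 0} = -9 + \sqrt{I}$)
$\frac{1}{y{\left(V{\left(X{\left(4^{2},-5 \right)} \right)} \right)} + 78712} = \frac{1}{\left(-9 + \sqrt{2 \cdot 4^{2} \left(7 + 4^{2}\right)}\right) + 78712} = \frac{1}{\left(-9 + \sqrt{2 \cdot 16 \left(7 + 16\right)}\right) + 78712} = \frac{1}{\left(-9 + \sqrt{2 \cdot 16 \cdot 23}\right) + 78712} = \frac{1}{\left(-9 + \sqrt{736}\right) + 78712} = \frac{1}{\left(-9 + 4 \sqrt{46}\right) + 78712} = \frac{1}{78703 + 4 \sqrt{46}}$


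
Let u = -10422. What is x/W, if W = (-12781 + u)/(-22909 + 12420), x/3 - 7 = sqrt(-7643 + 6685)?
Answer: 220269/23203 + 31467*I*sqrt(958)/23203 ≈ 9.4931 + 41.975*I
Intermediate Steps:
x = 21 + 3*I*sqrt(958) (x = 21 + 3*sqrt(-7643 + 6685) = 21 + 3*sqrt(-958) = 21 + 3*(I*sqrt(958)) = 21 + 3*I*sqrt(958) ≈ 21.0 + 92.855*I)
W = 23203/10489 (W = (-12781 - 10422)/(-22909 + 12420) = -23203/(-10489) = -23203*(-1/10489) = 23203/10489 ≈ 2.2121)
x/W = (21 + 3*I*sqrt(958))/(23203/10489) = (21 + 3*I*sqrt(958))*(10489/23203) = 220269/23203 + 31467*I*sqrt(958)/23203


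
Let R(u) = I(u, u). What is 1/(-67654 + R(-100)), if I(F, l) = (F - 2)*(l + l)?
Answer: -1/47254 ≈ -2.1162e-5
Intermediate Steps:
I(F, l) = 2*l*(-2 + F) (I(F, l) = (-2 + F)*(2*l) = 2*l*(-2 + F))
R(u) = 2*u*(-2 + u)
1/(-67654 + R(-100)) = 1/(-67654 + 2*(-100)*(-2 - 100)) = 1/(-67654 + 2*(-100)*(-102)) = 1/(-67654 + 20400) = 1/(-47254) = -1/47254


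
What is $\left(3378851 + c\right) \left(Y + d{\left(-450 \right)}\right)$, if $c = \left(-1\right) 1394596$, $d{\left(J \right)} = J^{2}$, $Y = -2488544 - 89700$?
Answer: $-4714081910720$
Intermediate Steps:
$Y = -2578244$ ($Y = -2488544 - 89700 = -2578244$)
$c = -1394596$
$\left(3378851 + c\right) \left(Y + d{\left(-450 \right)}\right) = \left(3378851 - 1394596\right) \left(-2578244 + \left(-450\right)^{2}\right) = 1984255 \left(-2578244 + 202500\right) = 1984255 \left(-2375744\right) = -4714081910720$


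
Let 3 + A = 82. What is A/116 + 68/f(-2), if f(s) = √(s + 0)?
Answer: 79/116 - 34*I*√2 ≈ 0.68103 - 48.083*I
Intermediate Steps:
A = 79 (A = -3 + 82 = 79)
f(s) = √s
A/116 + 68/f(-2) = 79/116 + 68/(√(-2)) = 79*(1/116) + 68/((I*√2)) = 79/116 + 68*(-I*√2/2) = 79/116 - 34*I*√2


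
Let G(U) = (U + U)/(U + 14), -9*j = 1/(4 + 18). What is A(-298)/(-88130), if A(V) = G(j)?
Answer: 1/122104115 ≈ 8.1897e-9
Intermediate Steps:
j = -1/198 (j = -1/(9*(4 + 18)) = -⅑/22 = -⅑*1/22 = -1/198 ≈ -0.0050505)
G(U) = 2*U/(14 + U) (G(U) = (2*U)/(14 + U) = 2*U/(14 + U))
A(V) = -2/2771 (A(V) = 2*(-1/198)/(14 - 1/198) = 2*(-1/198)/(2771/198) = 2*(-1/198)*(198/2771) = -2/2771)
A(-298)/(-88130) = -2/2771/(-88130) = -2/2771*(-1/88130) = 1/122104115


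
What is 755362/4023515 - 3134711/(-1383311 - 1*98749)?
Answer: 2746409706977/1192618128180 ≈ 2.3028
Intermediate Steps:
755362/4023515 - 3134711/(-1383311 - 1*98749) = 755362*(1/4023515) - 3134711/(-1383311 - 98749) = 755362/4023515 - 3134711/(-1482060) = 755362/4023515 - 3134711*(-1/1482060) = 755362/4023515 + 3134711/1482060 = 2746409706977/1192618128180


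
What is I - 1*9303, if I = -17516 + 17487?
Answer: -9332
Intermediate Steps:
I = -29
I - 1*9303 = -29 - 1*9303 = -29 - 9303 = -9332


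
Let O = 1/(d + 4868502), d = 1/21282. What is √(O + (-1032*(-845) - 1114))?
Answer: 2*√2337420495268359186769558670/103611459565 ≈ 933.23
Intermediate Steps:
d = 1/21282 ≈ 4.6988e-5
O = 21282/103611459565 (O = 1/(1/21282 + 4868502) = 1/(103611459565/21282) = 21282/103611459565 ≈ 2.0540e-7)
√(O + (-1032*(-845) - 1114)) = √(21282/103611459565 + (-1032*(-845) - 1114)) = √(21282/103611459565 + (872040 - 1114)) = √(21282/103611459565 + 870926) = √(90237914033128472/103611459565) = 2*√2337420495268359186769558670/103611459565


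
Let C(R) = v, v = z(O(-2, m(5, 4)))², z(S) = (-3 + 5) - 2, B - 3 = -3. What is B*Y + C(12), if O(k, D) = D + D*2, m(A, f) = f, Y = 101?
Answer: 0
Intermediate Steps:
B = 0 (B = 3 - 3 = 0)
O(k, D) = 3*D (O(k, D) = D + 2*D = 3*D)
z(S) = 0 (z(S) = 2 - 2 = 0)
v = 0 (v = 0² = 0)
C(R) = 0
B*Y + C(12) = 0*101 + 0 = 0 + 0 = 0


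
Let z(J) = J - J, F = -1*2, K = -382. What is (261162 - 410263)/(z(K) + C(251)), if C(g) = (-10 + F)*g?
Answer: 149101/3012 ≈ 49.502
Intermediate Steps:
F = -2
C(g) = -12*g (C(g) = (-10 - 2)*g = -12*g)
z(J) = 0
(261162 - 410263)/(z(K) + C(251)) = (261162 - 410263)/(0 - 12*251) = -149101/(0 - 3012) = -149101/(-3012) = -149101*(-1/3012) = 149101/3012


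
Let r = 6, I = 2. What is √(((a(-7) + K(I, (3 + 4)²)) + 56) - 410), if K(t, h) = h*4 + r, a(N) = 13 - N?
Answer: 2*I*√33 ≈ 11.489*I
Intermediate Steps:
K(t, h) = 6 + 4*h (K(t, h) = h*4 + 6 = 4*h + 6 = 6 + 4*h)
√(((a(-7) + K(I, (3 + 4)²)) + 56) - 410) = √((((13 - 1*(-7)) + (6 + 4*(3 + 4)²)) + 56) - 410) = √((((13 + 7) + (6 + 4*7²)) + 56) - 410) = √(((20 + (6 + 4*49)) + 56) - 410) = √(((20 + (6 + 196)) + 56) - 410) = √(((20 + 202) + 56) - 410) = √((222 + 56) - 410) = √(278 - 410) = √(-132) = 2*I*√33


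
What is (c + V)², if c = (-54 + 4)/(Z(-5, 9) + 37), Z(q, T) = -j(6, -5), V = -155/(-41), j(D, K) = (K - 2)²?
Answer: 3822025/60516 ≈ 63.157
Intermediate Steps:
j(D, K) = (-2 + K)²
V = 155/41 (V = -155*(-1/41) = 155/41 ≈ 3.7805)
Z(q, T) = -49 (Z(q, T) = -(-2 - 5)² = -1*(-7)² = -1*49 = -49)
c = 25/6 (c = (-54 + 4)/(-49 + 37) = -50/(-12) = -50*(-1/12) = 25/6 ≈ 4.1667)
(c + V)² = (25/6 + 155/41)² = (1955/246)² = 3822025/60516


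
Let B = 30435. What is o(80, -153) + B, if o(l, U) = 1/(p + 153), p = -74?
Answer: 2404366/79 ≈ 30435.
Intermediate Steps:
o(l, U) = 1/79 (o(l, U) = 1/(-74 + 153) = 1/79)
o(80, -153) + B = 1/79 + 30435 = 2404366/79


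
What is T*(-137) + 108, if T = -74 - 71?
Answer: 19973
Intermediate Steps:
T = -145
T*(-137) + 108 = -145*(-137) + 108 = 19865 + 108 = 19973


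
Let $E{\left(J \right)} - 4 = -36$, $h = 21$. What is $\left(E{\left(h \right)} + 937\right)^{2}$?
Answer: $819025$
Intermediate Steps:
$E{\left(J \right)} = -32$ ($E{\left(J \right)} = 4 - 36 = -32$)
$\left(E{\left(h \right)} + 937\right)^{2} = \left(-32 + 937\right)^{2} = 905^{2} = 819025$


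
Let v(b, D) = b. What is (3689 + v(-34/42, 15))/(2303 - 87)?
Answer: 19363/11634 ≈ 1.6643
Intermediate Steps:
(3689 + v(-34/42, 15))/(2303 - 87) = (3689 - 34/42)/(2303 - 87) = (3689 - 34*1/42)/2216 = (3689 - 17/21)*(1/2216) = (77452/21)*(1/2216) = 19363/11634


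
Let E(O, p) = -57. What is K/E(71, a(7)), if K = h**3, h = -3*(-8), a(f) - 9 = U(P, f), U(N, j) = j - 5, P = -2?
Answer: -4608/19 ≈ -242.53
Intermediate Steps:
U(N, j) = -5 + j
a(f) = 4 + f (a(f) = 9 + (-5 + f) = 4 + f)
h = 24
K = 13824 (K = 24**3 = 13824)
K/E(71, a(7)) = 13824/(-57) = 13824*(-1/57) = -4608/19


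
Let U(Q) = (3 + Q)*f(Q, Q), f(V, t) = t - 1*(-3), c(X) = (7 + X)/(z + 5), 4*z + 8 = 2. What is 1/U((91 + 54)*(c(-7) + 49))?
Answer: 1/50523664 ≈ 1.9793e-8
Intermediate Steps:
z = -3/2 (z = -2 + (¼)*2 = -2 + ½ = -3/2 ≈ -1.5000)
c(X) = 2 + 2*X/7 (c(X) = (7 + X)/(-3/2 + 5) = (7 + X)/(7/2) = (7 + X)*(2/7) = 2 + 2*X/7)
f(V, t) = 3 + t (f(V, t) = t + 3 = 3 + t)
U(Q) = (3 + Q)² (U(Q) = (3 + Q)*(3 + Q) = (3 + Q)²)
1/U((91 + 54)*(c(-7) + 49)) = 1/((3 + (91 + 54)*((2 + (2/7)*(-7)) + 49))²) = 1/((3 + 145*((2 - 2) + 49))²) = 1/((3 + 145*(0 + 49))²) = 1/((3 + 145*49)²) = 1/((3 + 7105)²) = 1/(7108²) = 1/50523664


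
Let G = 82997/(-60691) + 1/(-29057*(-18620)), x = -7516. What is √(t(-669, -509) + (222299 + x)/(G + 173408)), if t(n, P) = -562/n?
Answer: √30163269045168187672663836548070539513002878/3809312181987805426539 ≈ 1.4418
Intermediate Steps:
G = -44904808035289/32836339965940 (G = 82997*(-1/60691) - 1/29057*(-1/18620) = -82997/60691 + 1/541041340 = -44904808035289/32836339965940 ≈ -1.3675)
√(t(-669, -509) + (222299 + x)/(G + 173408)) = √(-562/(-669) + (222299 - 7516)/(-44904808035289/32836339965940 + 173408)) = √(-562*(-1/669) + 214783/(5694039136005688231/32836339965940)) = √(562/669 + 214783*(32836339965940/5694039136005688231)) = √(562/669 + 7052687606904491020/5694039136005688231) = √(7918298003454301278202/3809312181987805426539) = √30163269045168187672663836548070539513002878/3809312181987805426539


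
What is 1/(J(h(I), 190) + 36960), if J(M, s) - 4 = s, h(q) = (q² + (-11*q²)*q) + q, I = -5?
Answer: 1/37154 ≈ 2.6915e-5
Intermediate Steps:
h(q) = q + q² - 11*q³ (h(q) = (q² - 11*q³) + q = q + q² - 11*q³)
J(M, s) = 4 + s
1/(J(h(I), 190) + 36960) = 1/((4 + 190) + 36960) = 1/(194 + 36960) = 1/37154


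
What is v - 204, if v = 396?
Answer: 192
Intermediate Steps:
v - 204 = 396 - 204 = 192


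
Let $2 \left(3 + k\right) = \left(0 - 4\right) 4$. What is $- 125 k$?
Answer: $1375$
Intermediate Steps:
$k = -11$ ($k = -3 + \frac{\left(0 - 4\right) 4}{2} = -3 + \frac{\left(-4\right) 4}{2} = -3 + \frac{1}{2} \left(-16\right) = -3 - 8 = -11$)
$- 125 k = \left(-125\right) \left(-11\right) = 1375$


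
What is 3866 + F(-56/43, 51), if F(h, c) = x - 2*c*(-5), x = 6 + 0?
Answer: 4382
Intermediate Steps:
x = 6
F(h, c) = 6 + 10*c (F(h, c) = 6 - 2*c*(-5) = 6 + 10*c)
3866 + F(-56/43, 51) = 3866 + (6 + 10*51) = 3866 + (6 + 510) = 3866 + 516 = 4382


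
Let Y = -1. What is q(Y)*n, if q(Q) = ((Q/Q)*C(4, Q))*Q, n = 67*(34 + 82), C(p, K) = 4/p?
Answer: -7772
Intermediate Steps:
n = 7772 (n = 67*116 = 7772)
q(Q) = Q (q(Q) = ((Q/Q)*(4/4))*Q = (1*(4*(¼)))*Q = (1*1)*Q = 1*Q = Q)
q(Y)*n = -1*7772 = -7772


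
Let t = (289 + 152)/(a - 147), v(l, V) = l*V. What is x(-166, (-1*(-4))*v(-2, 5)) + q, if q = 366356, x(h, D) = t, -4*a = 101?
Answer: 252417520/689 ≈ 3.6635e+5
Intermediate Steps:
a = -101/4 (a = -1/4*101 = -101/4 ≈ -25.250)
v(l, V) = V*l
t = -1764/689 (t = (289 + 152)/(-101/4 - 147) = 441/(-689/4) = 441*(-4/689) = -1764/689 ≈ -2.5602)
x(h, D) = -1764/689
x(-166, (-1*(-4))*v(-2, 5)) + q = -1764/689 + 366356 = 252417520/689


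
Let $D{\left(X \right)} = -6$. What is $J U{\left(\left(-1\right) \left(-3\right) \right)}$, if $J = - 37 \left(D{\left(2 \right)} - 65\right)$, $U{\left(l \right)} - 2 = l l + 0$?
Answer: $28897$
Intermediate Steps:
$U{\left(l \right)} = 2 + l^{2}$ ($U{\left(l \right)} = 2 + \left(l l + 0\right) = 2 + \left(l^{2} + 0\right) = 2 + l^{2}$)
$J = 2627$ ($J = - 37 \left(-6 - 65\right) = \left(-37\right) \left(-71\right) = 2627$)
$J U{\left(\left(-1\right) \left(-3\right) \right)} = 2627 \left(2 + \left(\left(-1\right) \left(-3\right)\right)^{2}\right) = 2627 \left(2 + 3^{2}\right) = 2627 \left(2 + 9\right) = 2627 \cdot 11 = 28897$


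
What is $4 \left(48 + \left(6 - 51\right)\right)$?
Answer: $12$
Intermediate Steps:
$4 \left(48 + \left(6 - 51\right)\right) = 4 \left(48 - 45\right) = 4 \cdot 3 = 12$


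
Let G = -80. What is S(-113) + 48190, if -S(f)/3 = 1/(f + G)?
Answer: 9300673/193 ≈ 48190.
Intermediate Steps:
S(f) = -3/(-80 + f) (S(f) = -3/(f - 80) = -3/(-80 + f))
S(-113) + 48190 = -3/(-80 - 113) + 48190 = -3/(-193) + 48190 = -3*(-1/193) + 48190 = 3/193 + 48190 = 9300673/193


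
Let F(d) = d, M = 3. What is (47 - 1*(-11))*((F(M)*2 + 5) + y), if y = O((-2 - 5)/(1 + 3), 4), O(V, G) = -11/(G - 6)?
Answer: 957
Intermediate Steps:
O(V, G) = -11/(-6 + G)
y = 11/2 (y = -11/(-6 + 4) = -11/(-2) = -11*(-½) = 11/2 ≈ 5.5000)
(47 - 1*(-11))*((F(M)*2 + 5) + y) = (47 - 1*(-11))*((3*2 + 5) + 11/2) = (47 + 11)*((6 + 5) + 11/2) = 58*(11 + 11/2) = 58*(33/2) = 957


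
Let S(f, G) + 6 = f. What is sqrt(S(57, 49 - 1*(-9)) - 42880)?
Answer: I*sqrt(42829) ≈ 206.95*I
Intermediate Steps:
S(f, G) = -6 + f
sqrt(S(57, 49 - 1*(-9)) - 42880) = sqrt((-6 + 57) - 42880) = sqrt(51 - 42880) = sqrt(-42829) = I*sqrt(42829)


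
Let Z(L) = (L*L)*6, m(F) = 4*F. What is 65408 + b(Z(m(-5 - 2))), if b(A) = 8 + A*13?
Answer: 126568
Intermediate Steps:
Z(L) = 6*L² (Z(L) = L²*6 = 6*L²)
b(A) = 8 + 13*A
65408 + b(Z(m(-5 - 2))) = 65408 + (8 + 13*(6*(4*(-5 - 2))²)) = 65408 + (8 + 13*(6*(4*(-7))²)) = 65408 + (8 + 13*(6*(-28)²)) = 65408 + (8 + 13*(6*784)) = 65408 + (8 + 13*4704) = 65408 + (8 + 61152) = 65408 + 61160 = 126568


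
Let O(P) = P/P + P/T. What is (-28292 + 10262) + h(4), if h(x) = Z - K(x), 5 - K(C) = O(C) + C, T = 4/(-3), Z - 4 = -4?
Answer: -18033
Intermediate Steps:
Z = 0 (Z = 4 - 4 = 0)
T = -4/3 (T = 4*(-⅓) = -4/3 ≈ -1.3333)
O(P) = 1 - 3*P/4 (O(P) = P/P + P/(-4/3) = 1 + P*(-¾) = 1 - 3*P/4)
K(C) = 4 - C/4 (K(C) = 5 - ((1 - 3*C/4) + C) = 5 - (1 + C/4) = 5 + (-1 - C/4) = 4 - C/4)
h(x) = -4 + x/4 (h(x) = 0 - (4 - x/4) = 0 + (-4 + x/4) = -4 + x/4)
(-28292 + 10262) + h(4) = (-28292 + 10262) + (-4 + (¼)*4) = -18030 + (-4 + 1) = -18030 - 3 = -18033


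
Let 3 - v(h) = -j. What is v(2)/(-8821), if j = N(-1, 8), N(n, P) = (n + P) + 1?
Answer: -11/8821 ≈ -0.0012470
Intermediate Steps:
N(n, P) = 1 + P + n (N(n, P) = (P + n) + 1 = 1 + P + n)
j = 8 (j = 1 + 8 - 1 = 8)
v(h) = 11 (v(h) = 3 - (-1)*8 = 3 - 1*(-8) = 3 + 8 = 11)
v(2)/(-8821) = 11/(-8821) = 11*(-1/8821) = -11/8821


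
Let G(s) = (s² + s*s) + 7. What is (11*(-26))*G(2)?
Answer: -4290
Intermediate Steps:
G(s) = 7 + 2*s² (G(s) = (s² + s²) + 7 = 2*s² + 7 = 7 + 2*s²)
(11*(-26))*G(2) = (11*(-26))*(7 + 2*2²) = -286*(7 + 2*4) = -286*(7 + 8) = -286*15 = -4290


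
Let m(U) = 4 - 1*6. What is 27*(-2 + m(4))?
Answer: -108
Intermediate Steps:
m(U) = -2 (m(U) = 4 - 6 = -2)
27*(-2 + m(4)) = 27*(-2 - 2) = 27*(-4) = -108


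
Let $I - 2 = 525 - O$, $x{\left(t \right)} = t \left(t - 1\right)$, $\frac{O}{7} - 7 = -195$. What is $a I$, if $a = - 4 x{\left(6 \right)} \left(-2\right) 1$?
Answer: $442320$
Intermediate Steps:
$O = -1316$ ($O = 49 + 7 \left(-195\right) = 49 - 1365 = -1316$)
$x{\left(t \right)} = t \left(-1 + t\right)$
$I = 1843$ ($I = 2 + \left(525 - -1316\right) = 2 + \left(525 + 1316\right) = 2 + 1841 = 1843$)
$a = 240$ ($a = - 4 \cdot 6 \left(-1 + 6\right) \left(-2\right) 1 = - 4 \cdot 6 \cdot 5 \left(-2\right) 1 = - 4 \cdot 30 \left(-2\right) 1 = - 4 \left(\left(-60\right) 1\right) = \left(-4\right) \left(-60\right) = 240$)
$a I = 240 \cdot 1843 = 442320$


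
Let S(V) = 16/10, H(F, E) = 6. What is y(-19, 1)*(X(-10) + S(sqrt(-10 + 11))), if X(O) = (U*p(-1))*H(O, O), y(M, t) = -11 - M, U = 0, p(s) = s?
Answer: 64/5 ≈ 12.800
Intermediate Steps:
S(V) = 8/5 (S(V) = 16*(1/10) = 8/5)
X(O) = 0 (X(O) = (0*(-1))*6 = 0*6 = 0)
y(-19, 1)*(X(-10) + S(sqrt(-10 + 11))) = (-11 - 1*(-19))*(0 + 8/5) = (-11 + 19)*(8/5) = 8*(8/5) = 64/5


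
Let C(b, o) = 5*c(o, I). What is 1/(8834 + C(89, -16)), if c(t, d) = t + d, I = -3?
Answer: 1/8739 ≈ 0.00011443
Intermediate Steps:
c(t, d) = d + t
C(b, o) = -15 + 5*o (C(b, o) = 5*(-3 + o) = -15 + 5*o)
1/(8834 + C(89, -16)) = 1/(8834 + (-15 + 5*(-16))) = 1/(8834 + (-15 - 80)) = 1/(8834 - 95) = 1/8739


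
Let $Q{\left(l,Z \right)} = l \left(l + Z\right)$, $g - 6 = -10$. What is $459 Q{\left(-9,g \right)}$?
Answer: $53703$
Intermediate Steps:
$g = -4$ ($g = 6 - 10 = -4$)
$Q{\left(l,Z \right)} = l \left(Z + l\right)$
$459 Q{\left(-9,g \right)} = 459 \left(- 9 \left(-4 - 9\right)\right) = 459 \left(\left(-9\right) \left(-13\right)\right) = 459 \cdot 117 = 53703$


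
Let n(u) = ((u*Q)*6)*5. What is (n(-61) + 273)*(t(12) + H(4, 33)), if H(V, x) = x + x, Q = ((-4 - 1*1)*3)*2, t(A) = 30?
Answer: 5296608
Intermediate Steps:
Q = -30 (Q = ((-4 - 1)*3)*2 = -5*3*2 = -15*2 = -30)
H(V, x) = 2*x
n(u) = -900*u (n(u) = ((u*(-30))*6)*5 = (-30*u*6)*5 = -180*u*5 = -900*u)
(n(-61) + 273)*(t(12) + H(4, 33)) = (-900*(-61) + 273)*(30 + 2*33) = (54900 + 273)*(30 + 66) = 55173*96 = 5296608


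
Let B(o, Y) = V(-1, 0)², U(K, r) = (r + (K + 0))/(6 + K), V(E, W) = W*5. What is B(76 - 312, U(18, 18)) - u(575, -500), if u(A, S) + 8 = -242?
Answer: 250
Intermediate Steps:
u(A, S) = -250 (u(A, S) = -8 - 242 = -250)
V(E, W) = 5*W
U(K, r) = (K + r)/(6 + K) (U(K, r) = (r + K)/(6 + K) = (K + r)/(6 + K))
B(o, Y) = 0 (B(o, Y) = (5*0)² = 0² = 0)
B(76 - 312, U(18, 18)) - u(575, -500) = 0 - 1*(-250) = 0 + 250 = 250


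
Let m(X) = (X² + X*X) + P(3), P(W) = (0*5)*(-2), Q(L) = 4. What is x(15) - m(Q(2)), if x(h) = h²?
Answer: 193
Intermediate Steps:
P(W) = 0 (P(W) = 0*(-2) = 0)
m(X) = 2*X² (m(X) = (X² + X*X) + 0 = (X² + X²) + 0 = 2*X² + 0 = 2*X²)
x(15) - m(Q(2)) = 15² - 2*4² = 225 - 2*16 = 225 - 1*32 = 225 - 32 = 193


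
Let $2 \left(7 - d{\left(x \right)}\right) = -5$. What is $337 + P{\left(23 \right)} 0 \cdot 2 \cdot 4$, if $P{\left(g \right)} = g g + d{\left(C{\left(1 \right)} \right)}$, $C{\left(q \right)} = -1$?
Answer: $337$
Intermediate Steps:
$d{\left(x \right)} = \frac{19}{2}$ ($d{\left(x \right)} = 7 - - \frac{5}{2} = 7 + \frac{5}{2} = \frac{19}{2}$)
$P{\left(g \right)} = \frac{19}{2} + g^{2}$ ($P{\left(g \right)} = g g + \frac{19}{2} = g^{2} + \frac{19}{2} = \frac{19}{2} + g^{2}$)
$337 + P{\left(23 \right)} 0 \cdot 2 \cdot 4 = 337 + \left(\frac{19}{2} + 23^{2}\right) 0 \cdot 2 \cdot 4 = 337 + \left(\frac{19}{2} + 529\right) 0 \cdot 4 = 337 + \frac{1077}{2} \cdot 0 = 337 + 0 = 337$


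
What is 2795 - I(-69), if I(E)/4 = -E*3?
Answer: 1967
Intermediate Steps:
I(E) = -12*E (I(E) = 4*(-E*3) = 4*(-3*E) = -12*E)
2795 - I(-69) = 2795 - (-12)*(-69) = 2795 - 1*828 = 2795 - 828 = 1967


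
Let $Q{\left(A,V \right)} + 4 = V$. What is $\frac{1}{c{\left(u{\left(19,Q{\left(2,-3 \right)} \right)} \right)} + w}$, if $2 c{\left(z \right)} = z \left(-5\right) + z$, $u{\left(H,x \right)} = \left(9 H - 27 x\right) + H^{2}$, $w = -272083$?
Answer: $- \frac{1}{273525} \approx -3.656 \cdot 10^{-6}$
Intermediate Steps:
$Q{\left(A,V \right)} = -4 + V$
$u{\left(H,x \right)} = H^{2} - 27 x + 9 H$ ($u{\left(H,x \right)} = \left(- 27 x + 9 H\right) + H^{2} = H^{2} - 27 x + 9 H$)
$c{\left(z \right)} = - 2 z$ ($c{\left(z \right)} = \frac{z \left(-5\right) + z}{2} = \frac{- 5 z + z}{2} = \frac{\left(-4\right) z}{2} = - 2 z$)
$\frac{1}{c{\left(u{\left(19,Q{\left(2,-3 \right)} \right)} \right)} + w} = \frac{1}{- 2 \left(19^{2} - 27 \left(-4 - 3\right) + 9 \cdot 19\right) - 272083} = \frac{1}{- 2 \left(361 - -189 + 171\right) - 272083} = \frac{1}{- 2 \left(361 + 189 + 171\right) - 272083} = \frac{1}{\left(-2\right) 721 - 272083} = \frac{1}{-1442 - 272083} = \frac{1}{-273525} = - \frac{1}{273525}$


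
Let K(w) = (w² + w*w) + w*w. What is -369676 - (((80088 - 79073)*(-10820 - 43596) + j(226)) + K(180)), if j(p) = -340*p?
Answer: 54842204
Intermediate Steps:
K(w) = 3*w² (K(w) = (w² + w²) + w² = 2*w² + w² = 3*w²)
-369676 - (((80088 - 79073)*(-10820 - 43596) + j(226)) + K(180)) = -369676 - (((80088 - 79073)*(-10820 - 43596) - 340*226) + 3*180²) = -369676 - ((1015*(-54416) - 76840) + 3*32400) = -369676 - ((-55232240 - 76840) + 97200) = -369676 - (-55309080 + 97200) = -369676 - 1*(-55211880) = -369676 + 55211880 = 54842204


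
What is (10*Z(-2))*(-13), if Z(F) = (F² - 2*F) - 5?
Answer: -390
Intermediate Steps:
Z(F) = -5 + F² - 2*F
(10*Z(-2))*(-13) = (10*(-5 + (-2)² - 2*(-2)))*(-13) = (10*(-5 + 4 + 4))*(-13) = (10*3)*(-13) = 30*(-13) = -390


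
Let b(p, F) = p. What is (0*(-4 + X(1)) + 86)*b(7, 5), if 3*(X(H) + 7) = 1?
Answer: 602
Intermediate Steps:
X(H) = -20/3 (X(H) = -7 + (⅓)*1 = -7 + ⅓ = -20/3)
(0*(-4 + X(1)) + 86)*b(7, 5) = (0*(-4 - 20/3) + 86)*7 = (0*(-32/3) + 86)*7 = (0 + 86)*7 = 86*7 = 602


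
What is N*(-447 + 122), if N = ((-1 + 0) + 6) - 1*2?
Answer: -975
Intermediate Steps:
N = 3 (N = (-1 + 6) - 2 = 5 - 2 = 3)
N*(-447 + 122) = 3*(-447 + 122) = 3*(-325) = -975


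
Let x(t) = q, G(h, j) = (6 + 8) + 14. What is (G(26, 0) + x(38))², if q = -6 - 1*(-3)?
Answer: 625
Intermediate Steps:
G(h, j) = 28 (G(h, j) = 14 + 14 = 28)
q = -3 (q = -6 + 3 = -3)
x(t) = -3
(G(26, 0) + x(38))² = (28 - 3)² = 25² = 625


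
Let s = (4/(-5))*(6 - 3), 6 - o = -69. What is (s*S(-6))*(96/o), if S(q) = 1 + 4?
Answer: -384/25 ≈ -15.360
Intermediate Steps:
o = 75 (o = 6 - 1*(-69) = 6 + 69 = 75)
S(q) = 5
s = -12/5 (s = (4*(-1/5))*3 = -4/5*3 = -12/5 ≈ -2.4000)
(s*S(-6))*(96/o) = (-12/5*5)*(96/75) = -1152/75 = -12*32/25 = -384/25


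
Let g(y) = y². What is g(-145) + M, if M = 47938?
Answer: 68963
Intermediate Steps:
g(-145) + M = (-145)² + 47938 = 21025 + 47938 = 68963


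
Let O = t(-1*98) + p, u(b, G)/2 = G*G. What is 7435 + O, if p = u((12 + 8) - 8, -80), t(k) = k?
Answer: 20137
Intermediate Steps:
u(b, G) = 2*G² (u(b, G) = 2*(G*G) = 2*G²)
p = 12800 (p = 2*(-80)² = 2*6400 = 12800)
O = 12702 (O = -1*98 + 12800 = -98 + 12800 = 12702)
7435 + O = 7435 + 12702 = 20137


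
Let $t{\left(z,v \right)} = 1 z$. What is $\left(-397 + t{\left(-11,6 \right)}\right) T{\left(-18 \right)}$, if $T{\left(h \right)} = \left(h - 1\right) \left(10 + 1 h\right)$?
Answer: $-62016$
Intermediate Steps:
$t{\left(z,v \right)} = z$
$T{\left(h \right)} = \left(-1 + h\right) \left(10 + h\right)$
$\left(-397 + t{\left(-11,6 \right)}\right) T{\left(-18 \right)} = \left(-397 - 11\right) \left(-10 + \left(-18\right)^{2} + 9 \left(-18\right)\right) = - 408 \left(-10 + 324 - 162\right) = \left(-408\right) 152 = -62016$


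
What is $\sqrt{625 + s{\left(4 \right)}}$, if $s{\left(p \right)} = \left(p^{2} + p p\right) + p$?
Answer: $\sqrt{661} \approx 25.71$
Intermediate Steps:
$s{\left(p \right)} = p + 2 p^{2}$ ($s{\left(p \right)} = \left(p^{2} + p^{2}\right) + p = 2 p^{2} + p = p + 2 p^{2}$)
$\sqrt{625 + s{\left(4 \right)}} = \sqrt{625 + 4 \left(1 + 2 \cdot 4\right)} = \sqrt{625 + 4 \left(1 + 8\right)} = \sqrt{625 + 4 \cdot 9} = \sqrt{625 + 36} = \sqrt{661}$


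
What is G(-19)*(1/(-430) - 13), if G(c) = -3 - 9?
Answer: 33546/215 ≈ 156.03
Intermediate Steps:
G(c) = -12
G(-19)*(1/(-430) - 13) = -12*(1/(-430) - 13) = -12*(-1/430 - 13) = -12*(-5591/430) = 33546/215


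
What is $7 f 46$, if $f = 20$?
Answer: $6440$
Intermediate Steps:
$7 f 46 = 7 \cdot 20 \cdot 46 = 140 \cdot 46 = 6440$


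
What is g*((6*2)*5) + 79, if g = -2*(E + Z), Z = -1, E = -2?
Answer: 439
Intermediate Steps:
g = 6 (g = -2*(-2 - 1) = -2*(-3) = 6)
g*((6*2)*5) + 79 = 6*((6*2)*5) + 79 = 6*(12*5) + 79 = 6*60 + 79 = 360 + 79 = 439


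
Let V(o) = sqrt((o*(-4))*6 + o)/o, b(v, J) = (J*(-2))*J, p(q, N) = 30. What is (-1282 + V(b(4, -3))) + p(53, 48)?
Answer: -1252 - sqrt(46)/6 ≈ -1253.1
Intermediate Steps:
b(v, J) = -2*J**2 (b(v, J) = (-2*J)*J = -2*J**2)
V(o) = sqrt(23)*sqrt(-o)/o (V(o) = sqrt(-4*o*6 + o)/o = sqrt(-24*o + o)/o = sqrt(-23*o)/o = (sqrt(23)*sqrt(-o))/o = sqrt(23)*sqrt(-o)/o)
(-1282 + V(b(4, -3))) + p(53, 48) = (-1282 - sqrt(23)/sqrt(-(-2)*(-3)**2)) + 30 = (-1282 - sqrt(23)/sqrt(-(-2)*9)) + 30 = (-1282 - sqrt(23)/sqrt(-1*(-18))) + 30 = (-1282 - sqrt(23)/sqrt(18)) + 30 = (-1282 - sqrt(23)*sqrt(2)/6) + 30 = (-1282 - sqrt(46)/6) + 30 = -1252 - sqrt(46)/6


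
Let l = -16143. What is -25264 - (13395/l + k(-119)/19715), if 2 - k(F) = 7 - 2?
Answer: -2680079144942/106086415 ≈ -25263.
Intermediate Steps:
k(F) = -3 (k(F) = 2 - (7 - 2) = 2 - 1*5 = 2 - 5 = -3)
-25264 - (13395/l + k(-119)/19715) = -25264 - (13395/(-16143) - 3/19715) = -25264 - (13395*(-1/16143) - 3*1/19715) = -25264 - (-4465/5381 - 3/19715) = -25264 - 1*(-88043618/106086415) = -25264 + 88043618/106086415 = -2680079144942/106086415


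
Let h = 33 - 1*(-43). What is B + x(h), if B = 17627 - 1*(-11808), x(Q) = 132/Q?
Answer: 559298/19 ≈ 29437.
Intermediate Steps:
h = 76 (h = 33 + 43 = 76)
B = 29435 (B = 17627 + 11808 = 29435)
B + x(h) = 29435 + 132/76 = 29435 + 132*(1/76) = 29435 + 33/19 = 559298/19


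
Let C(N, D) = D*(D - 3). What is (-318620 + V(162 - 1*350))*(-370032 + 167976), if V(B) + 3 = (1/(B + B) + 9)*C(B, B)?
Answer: -899856396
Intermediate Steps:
C(N, D) = D*(-3 + D)
V(B) = -3 + B*(-3 + B)*(9 + 1/(2*B)) (V(B) = -3 + (1/(B + B) + 9)*(B*(-3 + B)) = -3 + (1/(2*B) + 9)*(B*(-3 + B)) = -3 + (9 + 1/(2*B))*(B*(-3 + B)) = -3 + B*(-3 + B)*(9 + 1/(2*B)))
(-318620 + V(162 - 1*350))*(-370032 + 167976) = (-318620 + (-9/2 + (162 - 1*350)/2 + 9*(162 - 1*350)*(-3 + (162 - 1*350))))*(-370032 + 167976) = (-318620 + (-9/2 + (162 - 350)/2 + 9*(162 - 350)*(-3 + (162 - 350))))*(-202056) = (-318620 + (-9/2 + (1/2)*(-188) + 9*(-188)*(-3 - 188)))*(-202056) = (-318620 + (-9/2 - 94 + 9*(-188)*(-191)))*(-202056) = (-318620 + (-9/2 - 94 + 323172))*(-202056) = (-318620 + 646147/2)*(-202056) = (8907/2)*(-202056) = -899856396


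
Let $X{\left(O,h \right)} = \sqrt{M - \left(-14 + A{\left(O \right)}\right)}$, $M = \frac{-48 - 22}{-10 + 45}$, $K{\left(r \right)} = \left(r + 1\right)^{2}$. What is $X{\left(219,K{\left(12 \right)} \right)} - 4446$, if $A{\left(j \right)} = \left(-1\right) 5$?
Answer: $-4446 + \sqrt{17} \approx -4441.9$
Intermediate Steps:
$K{\left(r \right)} = \left(1 + r\right)^{2}$
$A{\left(j \right)} = -5$
$M = -2$ ($M = - \frac{70}{35} = \left(-70\right) \frac{1}{35} = -2$)
$X{\left(O,h \right)} = \sqrt{17}$ ($X{\left(O,h \right)} = \sqrt{-2 + \left(14 - -5\right)} = \sqrt{-2 + \left(14 + 5\right)} = \sqrt{-2 + 19} = \sqrt{17}$)
$X{\left(219,K{\left(12 \right)} \right)} - 4446 = \sqrt{17} - 4446 = -4446 + \sqrt{17}$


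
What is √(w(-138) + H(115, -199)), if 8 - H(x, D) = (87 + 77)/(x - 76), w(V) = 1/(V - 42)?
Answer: √576355/390 ≈ 1.9466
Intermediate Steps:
w(V) = 1/(-42 + V)
H(x, D) = 8 - 164/(-76 + x) (H(x, D) = 8 - (87 + 77)/(x - 76) = 8 - 164/(-76 + x))
√(w(-138) + H(115, -199)) = √(1/(-42 - 138) + 4*(-193 + 2*115)/(-76 + 115)) = √(1/(-180) + 4*(-193 + 230)/39) = √(-1/180 + 4*(1/39)*37) = √(-1/180 + 148/39) = √(8867/2340) = √576355/390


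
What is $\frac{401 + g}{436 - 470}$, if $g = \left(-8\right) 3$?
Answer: $- \frac{377}{34} \approx -11.088$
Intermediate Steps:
$g = -24$
$\frac{401 + g}{436 - 470} = \frac{401 - 24}{436 - 470} = \frac{377}{-34} = 377 \left(- \frac{1}{34}\right) = - \frac{377}{34}$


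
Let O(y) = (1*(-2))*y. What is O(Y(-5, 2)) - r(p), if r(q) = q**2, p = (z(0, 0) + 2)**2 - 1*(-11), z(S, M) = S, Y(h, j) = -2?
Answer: -221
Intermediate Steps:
O(y) = -2*y
p = 15 (p = (0 + 2)**2 - 1*(-11) = 2**2 + 11 = 4 + 11 = 15)
O(Y(-5, 2)) - r(p) = -2*(-2) - 1*15**2 = 4 - 1*225 = 4 - 225 = -221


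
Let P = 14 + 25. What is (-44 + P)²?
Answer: 25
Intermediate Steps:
P = 39
(-44 + P)² = (-44 + 39)² = (-5)² = 25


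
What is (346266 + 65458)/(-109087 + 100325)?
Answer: -205862/4381 ≈ -46.990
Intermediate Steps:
(346266 + 65458)/(-109087 + 100325) = 411724/(-8762) = 411724*(-1/8762) = -205862/4381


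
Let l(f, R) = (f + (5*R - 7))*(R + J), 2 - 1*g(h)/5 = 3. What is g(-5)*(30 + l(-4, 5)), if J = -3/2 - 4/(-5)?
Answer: -451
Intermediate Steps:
g(h) = -5 (g(h) = 10 - 5*3 = 10 - 15 = -5)
J = -7/10 (J = -3*½ - 4*(-⅕) = -3/2 + ⅘ = -7/10 ≈ -0.70000)
l(f, R) = (-7/10 + R)*(-7 + f + 5*R) (l(f, R) = (f + (5*R - 7))*(R - 7/10) = (f + (-7 + 5*R))*(-7/10 + R) = (-7 + f + 5*R)*(-7/10 + R) = (-7/10 + R)*(-7 + f + 5*R))
g(-5)*(30 + l(-4, 5)) = -5*(30 + (49/10 + 5*5² - 21/2*5 - 7/10*(-4) + 5*(-4))) = -5*(30 + (49/10 + 5*25 - 105/2 + 14/5 - 20)) = -5*(30 + (49/10 + 125 - 105/2 + 14/5 - 20)) = -5*(30 + 301/5) = -5*451/5 = -451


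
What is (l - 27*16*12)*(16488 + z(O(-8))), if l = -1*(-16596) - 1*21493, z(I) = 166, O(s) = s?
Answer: -167888974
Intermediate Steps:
l = -4897 (l = 16596 - 21493 = -4897)
(l - 27*16*12)*(16488 + z(O(-8))) = (-4897 - 27*16*12)*(16488 + 166) = (-4897 - 432*12)*16654 = (-4897 - 5184)*16654 = -10081*16654 = -167888974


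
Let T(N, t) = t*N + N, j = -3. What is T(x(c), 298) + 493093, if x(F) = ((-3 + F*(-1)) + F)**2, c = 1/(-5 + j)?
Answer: 495784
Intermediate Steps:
c = -1/8 (c = 1/(-5 - 3) = 1/(-8) = -1/8 ≈ -0.12500)
x(F) = 9 (x(F) = ((-3 - F) + F)**2 = (-3)**2 = 9)
T(N, t) = N + N*t (T(N, t) = N*t + N = N + N*t)
T(x(c), 298) + 493093 = 9*(1 + 298) + 493093 = 9*299 + 493093 = 2691 + 493093 = 495784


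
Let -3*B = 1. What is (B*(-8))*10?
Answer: 80/3 ≈ 26.667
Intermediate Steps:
B = -⅓ (B = -⅓*1 = -⅓ ≈ -0.33333)
(B*(-8))*10 = -⅓*(-8)*10 = (8/3)*10 = 80/3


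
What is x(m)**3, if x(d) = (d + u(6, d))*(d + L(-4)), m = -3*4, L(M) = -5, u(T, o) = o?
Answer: 67917312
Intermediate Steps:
m = -12
x(d) = 2*d*(-5 + d) (x(d) = (d + d)*(d - 5) = (2*d)*(-5 + d) = 2*d*(-5 + d))
x(m)**3 = (2*(-12)*(-5 - 12))**3 = (2*(-12)*(-17))**3 = 408**3 = 67917312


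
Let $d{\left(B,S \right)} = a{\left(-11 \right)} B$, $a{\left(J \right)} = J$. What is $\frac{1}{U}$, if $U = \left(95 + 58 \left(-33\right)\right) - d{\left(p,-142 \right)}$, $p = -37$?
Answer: $- \frac{1}{2226} \approx -0.00044924$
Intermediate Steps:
$d{\left(B,S \right)} = - 11 B$
$U = -2226$ ($U = \left(95 + 58 \left(-33\right)\right) - \left(-11\right) \left(-37\right) = \left(95 - 1914\right) - 407 = -1819 - 407 = -2226$)
$\frac{1}{U} = \frac{1}{-2226} = - \frac{1}{2226}$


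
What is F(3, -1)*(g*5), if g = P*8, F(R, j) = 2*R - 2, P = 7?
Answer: 1120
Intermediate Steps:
F(R, j) = -2 + 2*R
g = 56 (g = 7*8 = 56)
F(3, -1)*(g*5) = (-2 + 2*3)*(56*5) = (-2 + 6)*280 = 4*280 = 1120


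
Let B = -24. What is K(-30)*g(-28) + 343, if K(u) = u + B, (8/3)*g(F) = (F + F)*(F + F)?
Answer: -63161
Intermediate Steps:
g(F) = 3*F**2/2 (g(F) = 3*((F + F)*(F + F))/8 = 3*((2*F)*(2*F))/8 = 3*(4*F**2)/8 = 3*F**2/2)
K(u) = -24 + u (K(u) = u - 24 = -24 + u)
K(-30)*g(-28) + 343 = (-24 - 30)*((3/2)*(-28)**2) + 343 = -81*784 + 343 = -54*1176 + 343 = -63504 + 343 = -63161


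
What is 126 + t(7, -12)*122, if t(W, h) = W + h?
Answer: -484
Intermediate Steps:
126 + t(7, -12)*122 = 126 + (7 - 12)*122 = 126 - 5*122 = 126 - 610 = -484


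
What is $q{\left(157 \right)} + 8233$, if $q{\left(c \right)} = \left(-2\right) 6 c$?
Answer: $6349$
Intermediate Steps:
$q{\left(c \right)} = - 12 c$
$q{\left(157 \right)} + 8233 = \left(-12\right) 157 + 8233 = -1884 + 8233 = 6349$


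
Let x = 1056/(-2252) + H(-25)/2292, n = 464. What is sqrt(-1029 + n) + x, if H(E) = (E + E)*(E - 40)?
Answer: 612331/645198 + I*sqrt(565) ≈ 0.94906 + 23.77*I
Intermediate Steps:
H(E) = 2*E*(-40 + E) (H(E) = (2*E)*(-40 + E) = 2*E*(-40 + E))
x = 612331/645198 (x = 1056/(-2252) + (2*(-25)*(-40 - 25))/2292 = 1056*(-1/2252) + (2*(-25)*(-65))*(1/2292) = -264/563 + 3250*(1/2292) = -264/563 + 1625/1146 = 612331/645198 ≈ 0.94906)
sqrt(-1029 + n) + x = sqrt(-1029 + 464) + 612331/645198 = sqrt(-565) + 612331/645198 = I*sqrt(565) + 612331/645198 = 612331/645198 + I*sqrt(565)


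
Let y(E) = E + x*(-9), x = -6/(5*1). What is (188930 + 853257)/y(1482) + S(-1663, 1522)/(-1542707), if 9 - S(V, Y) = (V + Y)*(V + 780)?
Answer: 8039875124261/11514765048 ≈ 698.22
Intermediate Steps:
x = -6/5 ≈ -1.2000
S(V, Y) = 9 - (780 + V)*(V + Y) (S(V, Y) = 9 - (V + Y)*(V + 780) = 9 - (V + Y)*(780 + V) = 9 - (780 + V)*(V + Y))
y(E) = 54/5 + E (y(E) = E - 6/5*(-9) = E + 54/5 = 54/5 + E)
(188930 + 853257)/y(1482) + S(-1663, 1522)/(-1542707) = (188930 + 853257)/(54/5 + 1482) + (9 - 1*(-1663)**2 - 780*(-1663) - 780*1522 - 1*(-1663)*1522)/(-1542707) = 1042187/(7464/5) + (9 - 1*2765569 + 1297140 - 1187160 + 2531086)*(-1/1542707) = 1042187*(5/7464) + (9 - 2765569 + 1297140 - 1187160 + 2531086)*(-1/1542707) = 5210935/7464 - 124494*(-1/1542707) = 5210935/7464 + 124494/1542707 = 8039875124261/11514765048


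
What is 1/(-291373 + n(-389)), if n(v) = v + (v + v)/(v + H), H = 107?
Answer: -141/41138053 ≈ -3.4275e-6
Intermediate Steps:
n(v) = v + 2*v/(107 + v) (n(v) = v + (v + v)/(v + 107) = v + (2*v)/(107 + v) = v + 2*v/(107 + v))
1/(-291373 + n(-389)) = 1/(-291373 - 389*(109 - 389)/(107 - 389)) = 1/(-291373 - 389*(-280)/(-282)) = 1/(-291373 - 389*(-1/282)*(-280)) = 1/(-291373 - 54460/141) = 1/(-41138053/141) = -141/41138053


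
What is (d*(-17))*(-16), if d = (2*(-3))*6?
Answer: -9792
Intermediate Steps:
d = -36 (d = -6*6 = -36)
(d*(-17))*(-16) = -36*(-17)*(-16) = 612*(-16) = -9792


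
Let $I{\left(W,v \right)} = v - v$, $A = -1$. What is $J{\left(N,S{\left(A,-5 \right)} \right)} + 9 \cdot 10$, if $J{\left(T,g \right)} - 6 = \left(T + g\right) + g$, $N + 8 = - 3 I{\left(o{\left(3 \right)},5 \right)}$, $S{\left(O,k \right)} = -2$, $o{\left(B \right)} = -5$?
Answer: $84$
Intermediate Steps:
$I{\left(W,v \right)} = 0$
$N = -8$ ($N = -8 - 0 = -8 + 0 = -8$)
$J{\left(T,g \right)} = 6 + T + 2 g$ ($J{\left(T,g \right)} = 6 + \left(\left(T + g\right) + g\right) = 6 + \left(T + 2 g\right) = 6 + T + 2 g$)
$J{\left(N,S{\left(A,-5 \right)} \right)} + 9 \cdot 10 = \left(6 - 8 + 2 \left(-2\right)\right) + 9 \cdot 10 = \left(6 - 8 - 4\right) + 90 = -6 + 90 = 84$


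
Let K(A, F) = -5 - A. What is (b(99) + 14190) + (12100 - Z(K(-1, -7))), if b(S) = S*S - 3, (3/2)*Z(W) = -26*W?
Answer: 108056/3 ≈ 36019.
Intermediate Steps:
Z(W) = -52*W/3 (Z(W) = 2*(-26*W)/3 = -52*W/3)
b(S) = -3 + S**2 (b(S) = S**2 - 3 = -3 + S**2)
(b(99) + 14190) + (12100 - Z(K(-1, -7))) = ((-3 + 99**2) + 14190) + (12100 - (-52)*(-5 - 1*(-1))/3) = ((-3 + 9801) + 14190) + (12100 - (-52)*(-5 + 1)/3) = (9798 + 14190) + (12100 - (-52)*(-4)/3) = 23988 + (12100 - 1*208/3) = 23988 + (12100 - 208/3) = 23988 + 36092/3 = 108056/3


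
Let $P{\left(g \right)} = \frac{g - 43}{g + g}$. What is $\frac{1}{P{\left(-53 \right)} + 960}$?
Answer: $\frac{53}{50928} \approx 0.0010407$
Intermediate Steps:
$P{\left(g \right)} = \frac{-43 + g}{2 g}$
$\frac{1}{P{\left(-53 \right)} + 960} = \frac{1}{\frac{-43 - 53}{2 \left(-53\right)} + 960} = \frac{1}{\frac{1}{2} \left(- \frac{1}{53}\right) \left(-96\right) + 960} = \frac{1}{\frac{48}{53} + 960} = \frac{1}{\frac{50928}{53}} = \frac{53}{50928}$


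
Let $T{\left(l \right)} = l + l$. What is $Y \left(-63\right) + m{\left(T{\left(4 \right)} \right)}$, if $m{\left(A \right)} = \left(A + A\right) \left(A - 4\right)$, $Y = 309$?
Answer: $-19403$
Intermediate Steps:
$T{\left(l \right)} = 2 l$
$m{\left(A \right)} = 2 A \left(-4 + A\right)$
$Y \left(-63\right) + m{\left(T{\left(4 \right)} \right)} = 309 \left(-63\right) + 2 \cdot 2 \cdot 4 \left(-4 + 2 \cdot 4\right) = -19467 + 2 \cdot 8 \left(-4 + 8\right) = -19467 + 2 \cdot 8 \cdot 4 = -19467 + 64 = -19403$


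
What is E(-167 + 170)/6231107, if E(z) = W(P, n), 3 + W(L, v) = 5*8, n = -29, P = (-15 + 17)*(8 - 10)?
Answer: 37/6231107 ≈ 5.9380e-6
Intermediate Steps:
P = -4 (P = 2*(-2) = -4)
W(L, v) = 37 (W(L, v) = -3 + 5*8 = -3 + 40 = 37)
E(z) = 37
E(-167 + 170)/6231107 = 37/6231107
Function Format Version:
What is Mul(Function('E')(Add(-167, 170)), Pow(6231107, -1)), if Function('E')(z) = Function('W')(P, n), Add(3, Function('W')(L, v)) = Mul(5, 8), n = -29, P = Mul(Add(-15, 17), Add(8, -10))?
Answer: Rational(37, 6231107) ≈ 5.9380e-6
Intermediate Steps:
P = -4 (P = Mul(2, -2) = -4)
Function('W')(L, v) = 37 (Function('W')(L, v) = Add(-3, Mul(5, 8)) = Add(-3, 40) = 37)
Function('E')(z) = 37
Mul(Function('E')(Add(-167, 170)), Pow(6231107, -1)) = Mul(37, Pow(6231107, -1)) = Mul(37, Rational(1, 6231107)) = Rational(37, 6231107)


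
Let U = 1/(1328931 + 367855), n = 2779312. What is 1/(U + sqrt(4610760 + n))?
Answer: -1696786/21276628667148985311 + 5758165459592*sqrt(1847518)/21276628667148985311 ≈ 0.00036785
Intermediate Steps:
U = 1/1696786 ≈ 5.8935e-7
1/(U + sqrt(4610760 + n)) = 1/(1/1696786 + sqrt(4610760 + 2779312)) = 1/(1/1696786 + sqrt(7390072)) = 1/(1/1696786 + 2*sqrt(1847518))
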